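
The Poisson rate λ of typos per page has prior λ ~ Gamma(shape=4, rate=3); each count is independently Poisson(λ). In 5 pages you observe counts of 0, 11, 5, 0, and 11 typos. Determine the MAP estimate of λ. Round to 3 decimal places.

Σxᵢ = 0+11+5+0+11 = 27, with n = 5.
Posterior ∝ λ^3e^(−3λ) · λ^27e^(−5λ) = λ^30e^(−8λ), i.e. Gamma(shape=31, rate=8).
The mode of a Gamma(a, b) with a ≥ 1 (shape–rate) is (a−1)/b = 30/8 ≈ 3.750.

λ̂_MAP = 3.750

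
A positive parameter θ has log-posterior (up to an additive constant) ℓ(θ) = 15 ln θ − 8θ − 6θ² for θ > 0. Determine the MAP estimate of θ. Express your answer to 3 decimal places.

θ̂_MAP = 0.833

ℓ'(θ) = 15/θ − 8 − 12θ. Setting this to zero and multiplying by θ: 12θ² + 8θ − 15 = 0.
θ = (−8 + √(8² + 4·12·15)) / (2·12) = (−8 + √784) / 24 = (−8 + 28)/24 = 5/6.
ℓ''(θ) = −15/θ² − 12 < 0, confirming a maximum.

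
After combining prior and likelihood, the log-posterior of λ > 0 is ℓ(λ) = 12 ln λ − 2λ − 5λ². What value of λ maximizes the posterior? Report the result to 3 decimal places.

ℓ'(λ) = 12/λ − 2 − 10λ. Setting this to zero and multiplying by λ: 10λ² + 2λ − 12 = 0.
λ = (−2 + √(2² + 4·10·12)) / (2·10) = (−2 + √484) / 20 = (−2 + 22)/20 = 1.
ℓ''(λ) = −12/λ² − 10 < 0, confirming a maximum.

λ̂_MAP = 1.000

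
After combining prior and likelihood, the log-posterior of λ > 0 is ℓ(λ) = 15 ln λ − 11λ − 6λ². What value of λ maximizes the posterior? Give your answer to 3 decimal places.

ℓ'(λ) = 15/λ − 11 − 12λ. Setting this to zero and multiplying by λ: 12λ² + 11λ − 15 = 0.
λ = (−11 + √(11² + 4·12·15)) / (2·12) = (−11 + √841) / 24 = (−11 + 29)/24 = 3/4.
ℓ''(λ) = −15/λ² − 12 < 0, confirming a maximum.

λ̂_MAP = 0.750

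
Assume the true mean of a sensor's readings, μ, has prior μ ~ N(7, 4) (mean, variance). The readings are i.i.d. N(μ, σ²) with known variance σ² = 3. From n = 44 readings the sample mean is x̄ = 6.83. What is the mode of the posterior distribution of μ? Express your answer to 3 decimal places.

n = 44, x̄ = 6.83.
For a Normal prior and Normal likelihood with known variance, the posterior is Normal; its mode equals its mean, the precision-weighted average.
Prior precision 1/σ₀² = 1/4 = 0.25; data precision n/σ² = 44/3.
μ̂ = (0.25·7 + (44/3)·6.83) / (0.25 + 44/3) = (30577/300)/(179/12) = 30577/4475 ≈ 6.833.

μ̂_MAP = 6.833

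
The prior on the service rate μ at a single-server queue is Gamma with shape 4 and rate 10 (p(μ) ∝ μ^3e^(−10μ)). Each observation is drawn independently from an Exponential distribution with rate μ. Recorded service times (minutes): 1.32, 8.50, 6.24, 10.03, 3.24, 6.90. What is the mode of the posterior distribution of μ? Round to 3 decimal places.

The Exponential(rate=μ) likelihood is ∝ μ^n e^(−μΣtᵢ). Here n = 6 and Σtᵢ = 1.32 + 8.50 + 6.24 + 10.03 + 3.24 + 6.90 = 36.23.
Posterior ∝ μ^3e^(−10μ) · μ^6e^(−36.23μ) = μ^9e^(−46.23μ), i.e. Gamma(10, 46.23).
Mode = (a−1)/b = 9/46.23 ≈ 0.195.

μ̂_MAP = 0.195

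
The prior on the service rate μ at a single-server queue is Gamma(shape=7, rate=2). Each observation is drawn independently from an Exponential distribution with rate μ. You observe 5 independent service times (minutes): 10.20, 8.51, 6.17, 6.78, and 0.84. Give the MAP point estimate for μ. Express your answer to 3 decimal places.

The Exponential(rate=μ) likelihood is ∝ μ^n e^(−μΣtᵢ). Here n = 5 and Σtᵢ = 10.20 + 8.51 + 6.17 + 6.78 + 0.84 = 32.50.
Posterior ∝ μ^6e^(−2μ) · μ^5e^(−32.50μ) = μ^11e^(−34.50μ), i.e. Gamma(12, 34.50).
Mode = (a−1)/b = 11/34.50 ≈ 0.319.

μ̂_MAP = 0.319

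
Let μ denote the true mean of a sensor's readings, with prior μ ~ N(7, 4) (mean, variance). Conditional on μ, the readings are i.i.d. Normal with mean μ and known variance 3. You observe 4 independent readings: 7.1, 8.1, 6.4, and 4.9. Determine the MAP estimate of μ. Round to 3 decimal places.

n = 4; x̄ = (7.1 + 8.1 + 6.4 + 4.9)/4 = 26.5/4 = 6.625.
For a Normal prior and Normal likelihood with known variance, the posterior is Normal; its mode equals its mean, the precision-weighted average.
Prior precision 1/σ₀² = 1/4 = 0.25; data precision n/σ² = 4/3.
μ̂ = (0.25·7 + (4/3)·6.625) / (0.25 + 4/3) = (127/12)/(19/12) = 127/19 ≈ 6.684.

μ̂_MAP = 6.684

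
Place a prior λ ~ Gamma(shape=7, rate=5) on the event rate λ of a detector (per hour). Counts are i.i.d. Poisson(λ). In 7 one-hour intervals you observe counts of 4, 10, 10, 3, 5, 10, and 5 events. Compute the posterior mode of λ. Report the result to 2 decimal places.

λ̂_MAP = 4.42

Σxᵢ = 4+10+10+3+5+10+5 = 47, with n = 7.
Posterior ∝ λ^6e^(−5λ) · λ^47e^(−7λ) = λ^53e^(−12λ), i.e. Gamma(shape=54, rate=12).
The mode of a Gamma(a, b) with a ≥ 1 (shape–rate) is (a−1)/b = 53/12 ≈ 4.42.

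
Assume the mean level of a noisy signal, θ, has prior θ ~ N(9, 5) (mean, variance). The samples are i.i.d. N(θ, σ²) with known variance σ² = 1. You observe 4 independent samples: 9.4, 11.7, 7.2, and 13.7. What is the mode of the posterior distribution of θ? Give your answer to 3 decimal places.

n = 4; x̄ = (9.4 + 11.7 + 7.2 + 13.7)/4 = 42/4 = 10.5.
For a Normal prior and Normal likelihood with known variance, the posterior is Normal; its mode equals its mean, the precision-weighted average.
Prior precision 1/σ₀² = 1/5 = 0.2; data precision n/σ² = 4/1 = 4.
θ̂ = (0.2·9 + 4·10.5) / (0.2 + 4) = 43.8/4.2 = 73/7 ≈ 10.429.

θ̂_MAP = 10.429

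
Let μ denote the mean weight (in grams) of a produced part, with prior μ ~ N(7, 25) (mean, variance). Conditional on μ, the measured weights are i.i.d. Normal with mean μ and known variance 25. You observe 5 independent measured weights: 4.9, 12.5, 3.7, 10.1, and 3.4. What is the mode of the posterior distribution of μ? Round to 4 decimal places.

n = 5; x̄ = (4.9 + 12.5 + 3.7 + 10.1 + 3.4)/5 = 34.6/5 = 6.92.
For a Normal prior and Normal likelihood with known variance, the posterior is Normal; its mode equals its mean, the precision-weighted average.
Prior precision 1/σ₀² = 1/25 = 0.04; data precision n/σ² = 5/25 = 0.2.
μ̂ = (0.04·7 + 0.2·6.92) / (0.04 + 0.2) = 1.664/0.24 = 104/15 ≈ 6.9333.

μ̂_MAP = 6.9333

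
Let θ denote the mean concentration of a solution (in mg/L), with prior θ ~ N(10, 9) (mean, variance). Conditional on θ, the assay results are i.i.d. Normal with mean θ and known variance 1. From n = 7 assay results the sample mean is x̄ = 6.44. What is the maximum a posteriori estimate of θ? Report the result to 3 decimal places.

n = 7, x̄ = 6.44.
For a Normal prior and Normal likelihood with known variance, the posterior is Normal; its mode equals its mean, the precision-weighted average.
Prior precision 1/σ₀² = 1/9; data precision n/σ² = 7/1 = 7.
θ̂ = ((1/9)·10 + 7·6.44) / (1/9 + 7) = (10393/225)/(64/9) = 6.495625 ≈ 6.496.

θ̂_MAP = 6.496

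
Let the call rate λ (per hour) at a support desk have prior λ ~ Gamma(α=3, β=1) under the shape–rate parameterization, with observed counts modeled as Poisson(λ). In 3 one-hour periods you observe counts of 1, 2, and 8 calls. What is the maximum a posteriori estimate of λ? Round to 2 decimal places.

λ̂_MAP = 3.25

Σxᵢ = 1+2+8 = 11, with n = 3.
Posterior ∝ λ^2e^(−1λ) · λ^11e^(−3λ) = λ^13e^(−4λ), i.e. Gamma(shape=14, rate=4).
The mode of a Gamma(a, b) with a ≥ 1 (shape–rate) is (a−1)/b = 13/4 ≈ 3.25.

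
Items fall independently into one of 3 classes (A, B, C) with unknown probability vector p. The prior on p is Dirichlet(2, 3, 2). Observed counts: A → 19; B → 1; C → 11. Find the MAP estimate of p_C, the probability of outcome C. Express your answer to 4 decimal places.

The posterior is Dirichlet(αᵢ + nᵢ) = Dirichlet(21, 4, 13).
For a Dirichlet(a₁,…,a_K) with all aᵢ > 1, the mode has j-th component (aⱼ − 1)/(Σaᵢ − K).
Here Σaᵢ = 38 and K = 3, so p_C = (13 − 1)/(38 − 3) = 12/35 ≈ 0.3429.

MAP estimate of p_C = 0.3429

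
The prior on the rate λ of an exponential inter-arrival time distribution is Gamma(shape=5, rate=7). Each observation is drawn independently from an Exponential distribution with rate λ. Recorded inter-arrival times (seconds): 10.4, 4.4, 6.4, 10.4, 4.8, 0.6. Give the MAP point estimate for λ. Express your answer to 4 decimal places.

λ̂_MAP = 0.2273

The Exponential(rate=λ) likelihood is ∝ λ^n e^(−λΣtᵢ). Here n = 6 and Σtᵢ = 10.4 + 4.4 + 6.4 + 10.4 + 4.8 + 0.6 = 37.
Posterior ∝ λ^4e^(−7λ) · λ^6e^(−37λ) = λ^10e^(−44λ), i.e. Gamma(11, 44).
Mode = (a−1)/b = 10/44 ≈ 0.2273.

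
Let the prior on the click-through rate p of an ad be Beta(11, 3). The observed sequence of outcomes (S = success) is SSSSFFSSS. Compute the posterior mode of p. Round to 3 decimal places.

Prior: Beta(11, 3).
Data: 7 successes in 9 trials (from the sequence). The binomial likelihood contributes p^7(1−p)^2, so the posterior is Beta(11+7, 3+2) = Beta(18, 5).
For Beta(a, b) with a, b > 1 the mode is (a−1)/(a+b−2) = 17/21 ≈ 0.810.

p̂_MAP = 0.810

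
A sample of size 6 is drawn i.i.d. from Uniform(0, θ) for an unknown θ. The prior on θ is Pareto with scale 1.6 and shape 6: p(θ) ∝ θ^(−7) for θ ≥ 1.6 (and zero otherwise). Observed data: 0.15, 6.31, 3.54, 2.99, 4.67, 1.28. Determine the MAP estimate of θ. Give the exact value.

θ̂_MAP = 6.31

The Uniform(0, θ) likelihood is θ^(−n) for θ ≥ max(xᵢ), zero otherwise. Here max(xᵢ) = 6.31.
Posterior ∝ θ^(−7) · θ^(−6) = θ^(−13) on θ ≥ max(1.6, 6.31) = 6.31.
This density is strictly decreasing in θ, so the posterior mode lies at the lower boundary of the support.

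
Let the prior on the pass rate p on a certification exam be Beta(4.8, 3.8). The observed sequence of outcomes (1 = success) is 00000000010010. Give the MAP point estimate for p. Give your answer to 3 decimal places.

p̂_MAP = 0.282

Prior: Beta(4.8, 3.8).
Data: 2 successes in 14 trials (from the sequence). The binomial likelihood contributes p^2(1−p)^12, so the posterior is Beta(4.8+2, 3.8+12) = Beta(6.8, 15.8).
For Beta(a, b) with a, b > 1 the mode is (a−1)/(a+b−2) = 5.8/20.6 ≈ 0.282.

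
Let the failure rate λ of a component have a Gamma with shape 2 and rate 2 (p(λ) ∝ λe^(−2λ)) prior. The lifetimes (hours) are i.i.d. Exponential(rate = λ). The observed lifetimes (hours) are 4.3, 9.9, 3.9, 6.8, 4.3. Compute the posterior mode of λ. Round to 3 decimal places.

The Exponential(rate=λ) likelihood is ∝ λ^n e^(−λΣtᵢ). Here n = 5 and Σtᵢ = 4.3 + 9.9 + 3.9 + 6.8 + 4.3 = 29.2.
Posterior ∝ λe^(−2λ) · λ^5e^(−29.2λ) = λ^6e^(−31.2λ), i.e. Gamma(7, 31.2).
Mode = (a−1)/b = 6/31.2 ≈ 0.192.

λ̂_MAP = 0.192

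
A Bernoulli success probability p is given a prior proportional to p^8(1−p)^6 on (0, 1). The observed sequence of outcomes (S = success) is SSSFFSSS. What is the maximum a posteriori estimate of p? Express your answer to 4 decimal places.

p̂_MAP = 0.6364

The prior density ∝ p^8(1−p)^6 is the kernel of Beta(9, 7).
Data: 6 successes in 8 trials (from the sequence). The binomial likelihood contributes p^6(1−p)^2, so the posterior is Beta(9+6, 7+2) = Beta(15, 9).
For Beta(a, b) with a, b > 1 the mode is (a−1)/(a+b−2) = 14/22 ≈ 0.6364.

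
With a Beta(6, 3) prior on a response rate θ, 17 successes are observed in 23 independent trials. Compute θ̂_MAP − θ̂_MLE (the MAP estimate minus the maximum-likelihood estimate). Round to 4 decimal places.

MAP − MLE = -0.0058

Posterior is Beta(23, 9); MAP = (23−1)/(32−2) = 22/30 ≈ 0.73333.
MLE ignores the prior: θ̂_MLE = k/n = 17/23 ≈ 0.73913.
Difference = 22/30 − 17/23 = -2/345 ≈ -0.0058.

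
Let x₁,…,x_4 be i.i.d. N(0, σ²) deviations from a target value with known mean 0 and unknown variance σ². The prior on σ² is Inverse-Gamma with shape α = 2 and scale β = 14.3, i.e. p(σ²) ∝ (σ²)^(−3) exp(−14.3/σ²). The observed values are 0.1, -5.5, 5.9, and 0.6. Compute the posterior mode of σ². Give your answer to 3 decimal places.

σ̂²_MAP = 9.403

Sum of squared deviations about the known mean: SS = (0.1−0)² + (-5.5−0)² + (5.9−0)² + (0.6−0)² = 65.43.
The Normal likelihood contributes (σ²)^(−n/2) exp(−SS/(2σ²)), so the posterior is Inverse-Gamma(α + n/2, β + SS/2) = Inverse-Gamma(4, 47.015).
The mode of Inverse-Gamma(a, b) is b/(a+1) = 47.015/5 ≈ 9.403.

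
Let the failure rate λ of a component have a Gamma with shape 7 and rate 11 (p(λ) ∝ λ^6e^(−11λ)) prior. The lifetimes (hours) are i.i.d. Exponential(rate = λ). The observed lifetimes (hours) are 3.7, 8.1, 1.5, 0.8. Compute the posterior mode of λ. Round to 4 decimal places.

The Exponential(rate=λ) likelihood is ∝ λ^n e^(−λΣtᵢ). Here n = 4 and Σtᵢ = 3.7 + 8.1 + 1.5 + 0.8 = 14.1.
Posterior ∝ λ^6e^(−11λ) · λ^4e^(−14.1λ) = λ^10e^(−25.1λ), i.e. Gamma(11, 25.1).
Mode = (a−1)/b = 10/25.1 ≈ 0.3984.

λ̂_MAP = 0.3984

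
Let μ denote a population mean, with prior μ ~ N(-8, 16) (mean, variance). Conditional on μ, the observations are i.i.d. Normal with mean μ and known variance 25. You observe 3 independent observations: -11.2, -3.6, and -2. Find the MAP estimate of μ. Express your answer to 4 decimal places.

n = 3; x̄ = ((-11.2) + (-3.6) + (-2))/3 = -16.8/3 = -5.6.
For a Normal prior and Normal likelihood with known variance, the posterior is Normal; its mode equals its mean, the precision-weighted average.
Prior precision 1/σ₀² = 1/16 = 0.0625; data precision n/σ² = 3/25 = 0.12.
μ̂ = (0.0625·(-8) + 0.12·(-5.6)) / (0.0625 + 0.12) = (-1.172)/0.1825 = -2344/365 ≈ -6.4219.

μ̂_MAP = -6.4219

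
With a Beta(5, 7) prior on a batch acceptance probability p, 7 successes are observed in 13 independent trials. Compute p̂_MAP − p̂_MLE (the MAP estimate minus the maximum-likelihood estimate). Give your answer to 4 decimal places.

MAP − MLE = -0.0602

Posterior is Beta(12, 13); MAP = (12−1)/(25−2) = 11/23 ≈ 0.47826.
MLE ignores the prior: p̂_MLE = k/n = 7/13 ≈ 0.53846.
Difference = 11/23 − 7/13 = -18/299 ≈ -0.0602.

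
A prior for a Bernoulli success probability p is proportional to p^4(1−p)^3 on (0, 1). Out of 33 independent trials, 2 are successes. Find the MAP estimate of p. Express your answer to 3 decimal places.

The prior density ∝ p^4(1−p)^3 is the kernel of Beta(5, 4).
Data: 2 successes in 33 trials. The binomial likelihood contributes p^2(1−p)^31, so the posterior is Beta(5+2, 4+31) = Beta(7, 35).
For Beta(a, b) with a, b > 1 the mode is (a−1)/(a+b−2) = 6/40 ≈ 0.150.

p̂_MAP = 0.150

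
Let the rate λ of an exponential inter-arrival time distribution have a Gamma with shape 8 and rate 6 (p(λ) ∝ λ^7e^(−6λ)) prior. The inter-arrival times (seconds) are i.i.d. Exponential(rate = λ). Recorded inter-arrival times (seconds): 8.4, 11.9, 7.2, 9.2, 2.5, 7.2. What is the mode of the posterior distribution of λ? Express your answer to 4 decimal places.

The Exponential(rate=λ) likelihood is ∝ λ^n e^(−λΣtᵢ). Here n = 6 and Σtᵢ = 8.4 + 11.9 + 7.2 + 9.2 + 2.5 + 7.2 = 46.4.
Posterior ∝ λ^7e^(−6λ) · λ^6e^(−46.4λ) = λ^13e^(−52.4λ), i.e. Gamma(14, 52.4).
Mode = (a−1)/b = 13/52.4 ≈ 0.2481.

λ̂_MAP = 0.2481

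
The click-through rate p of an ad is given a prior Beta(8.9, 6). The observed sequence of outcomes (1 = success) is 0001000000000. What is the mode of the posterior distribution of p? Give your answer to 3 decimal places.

Prior: Beta(8.9, 6).
Data: 1 success in 13 trials (from the sequence). The binomial likelihood contributes p(1−p)^12, so the posterior is Beta(8.9+1, 6+12) = Beta(9.9, 18).
For Beta(a, b) with a, b > 1 the mode is (a−1)/(a+b−2) = 8.9/25.9 ≈ 0.344.

p̂_MAP = 0.344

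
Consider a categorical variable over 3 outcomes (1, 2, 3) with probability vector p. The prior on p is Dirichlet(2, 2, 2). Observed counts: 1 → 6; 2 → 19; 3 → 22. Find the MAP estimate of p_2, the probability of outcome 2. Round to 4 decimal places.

The posterior is Dirichlet(αᵢ + nᵢ) = Dirichlet(8, 21, 24).
For a Dirichlet(a₁,…,a_K) with all aᵢ > 1, the mode has j-th component (aⱼ − 1)/(Σaᵢ − K).
Here Σaᵢ = 53 and K = 3, so p_2 = (21 − 1)/(53 − 3) = 20/50 ≈ 0.4000.

MAP estimate: 0.4000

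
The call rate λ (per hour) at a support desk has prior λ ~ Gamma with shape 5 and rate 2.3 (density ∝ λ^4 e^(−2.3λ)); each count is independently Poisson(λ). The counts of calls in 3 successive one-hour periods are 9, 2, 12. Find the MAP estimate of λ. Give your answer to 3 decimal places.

Σxᵢ = 9+2+12 = 23, with n = 3.
Posterior ∝ λ^4e^(−2.3λ) · λ^23e^(−3λ) = λ^27e^(−5.3λ), i.e. Gamma(shape=28, rate=5.3).
The mode of a Gamma(a, b) with a ≥ 1 (shape–rate) is (a−1)/b = 27/5.3 ≈ 5.094.

λ̂_MAP = 5.094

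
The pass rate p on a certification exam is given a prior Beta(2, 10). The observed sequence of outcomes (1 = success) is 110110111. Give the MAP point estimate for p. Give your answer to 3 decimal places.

Prior: Beta(2, 10).
Data: 7 successes in 9 trials (from the sequence). The binomial likelihood contributes p^7(1−p)^2, so the posterior is Beta(2+7, 10+2) = Beta(9, 12).
For Beta(a, b) with a, b > 1 the mode is (a−1)/(a+b−2) = 8/19 ≈ 0.421.

p̂_MAP = 0.421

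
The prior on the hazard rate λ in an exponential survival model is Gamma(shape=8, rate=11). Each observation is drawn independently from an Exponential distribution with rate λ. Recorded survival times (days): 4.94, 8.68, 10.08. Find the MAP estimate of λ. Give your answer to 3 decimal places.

The Exponential(rate=λ) likelihood is ∝ λ^n e^(−λΣtᵢ). Here n = 3 and Σtᵢ = 4.94 + 8.68 + 10.08 = 23.70.
Posterior ∝ λ^7e^(−11λ) · λ^3e^(−23.70λ) = λ^10e^(−34.70λ), i.e. Gamma(11, 34.70).
Mode = (a−1)/b = 10/34.70 ≈ 0.288.

λ̂_MAP = 0.288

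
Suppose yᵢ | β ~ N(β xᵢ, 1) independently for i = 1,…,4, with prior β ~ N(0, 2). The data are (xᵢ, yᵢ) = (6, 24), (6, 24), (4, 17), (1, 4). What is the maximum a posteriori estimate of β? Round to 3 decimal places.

β̂_MAP = 4.022

log p(β | y) = −Σ(yᵢ − βxᵢ)²/(2·1) − β²/(2·2) + const.
Setting the derivative to zero: Σxᵢ(yᵢ − βxᵢ)/1 − β/2 = 0, so β = Σxᵢyᵢ / (Σxᵢ² + σ²/τ²).
Σxᵢyᵢ = 6·24 + 6·24 + 4·17 + 1·4 = 360; Σxᵢ² = 89; σ²/τ² = 0.5.
β̂_MAP = 360 / (89 + 0.5) = 360/89.5 ≈ 4.022.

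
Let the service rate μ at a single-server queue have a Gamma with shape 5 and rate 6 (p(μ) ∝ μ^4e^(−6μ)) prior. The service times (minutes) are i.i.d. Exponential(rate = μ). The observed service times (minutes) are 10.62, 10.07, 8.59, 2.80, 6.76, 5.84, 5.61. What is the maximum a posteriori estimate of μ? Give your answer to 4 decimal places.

μ̂_MAP = 0.1954

The Exponential(rate=μ) likelihood is ∝ μ^n e^(−μΣtᵢ). Here n = 7 and Σtᵢ = 10.62 + 10.07 + 8.59 + 2.80 + 6.76 + 5.84 + 5.61 = 50.29.
Posterior ∝ μ^4e^(−6μ) · μ^7e^(−50.29μ) = μ^11e^(−56.29μ), i.e. Gamma(12, 56.29).
Mode = (a−1)/b = 11/56.29 ≈ 0.1954.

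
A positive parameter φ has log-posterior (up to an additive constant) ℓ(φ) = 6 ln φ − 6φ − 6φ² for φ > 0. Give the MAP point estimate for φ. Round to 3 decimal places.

φ̂_MAP = 0.500

ℓ'(φ) = 6/φ − 6 − 12φ. Setting this to zero and multiplying by φ: 12φ² + 6φ − 6 = 0.
φ = (−6 + √(6² + 4·12·6)) / (2·12) = (−6 + √324) / 24 = (−6 + 18)/24 = 1/2.
ℓ''(φ) = −6/φ² − 12 < 0, confirming a maximum.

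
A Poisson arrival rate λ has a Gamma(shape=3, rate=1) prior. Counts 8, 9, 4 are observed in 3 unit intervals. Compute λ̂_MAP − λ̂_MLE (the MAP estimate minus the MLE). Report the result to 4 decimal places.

MAP − MLE = -1.2500

Σxᵢ = 21. Posterior is Gamma(24, 4); MAP = (24−1)/4 = 23/4 ≈ 5.75000.
MLE = x̄ = 21/3 ≈ 7.00000.
Difference = 23/4 − 21/3 = -5/4 ≈ -1.2500.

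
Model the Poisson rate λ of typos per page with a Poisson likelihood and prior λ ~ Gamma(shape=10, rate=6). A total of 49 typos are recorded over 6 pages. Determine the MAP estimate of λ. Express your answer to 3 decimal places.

Σxᵢ = 49, n = 6.
Posterior ∝ λ^9e^(−6λ) · λ^49e^(−6λ) = λ^58e^(−12λ), i.e. Gamma(shape=59, rate=12).
The mode of a Gamma(a, b) with a ≥ 1 (shape–rate) is (a−1)/b = 58/12 ≈ 4.833.

λ̂_MAP = 4.833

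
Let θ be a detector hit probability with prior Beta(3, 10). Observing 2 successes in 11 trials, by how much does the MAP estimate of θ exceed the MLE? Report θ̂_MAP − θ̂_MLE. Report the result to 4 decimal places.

MAP − MLE = 0.0000

Posterior is Beta(5, 19); MAP = (5−1)/(24−2) = 4/22 ≈ 0.18182.
MLE ignores the prior: θ̂_MLE = k/n = 2/11 ≈ 0.18182.
Difference = 4/22 − 2/11 = 0 ≈ 0.0000.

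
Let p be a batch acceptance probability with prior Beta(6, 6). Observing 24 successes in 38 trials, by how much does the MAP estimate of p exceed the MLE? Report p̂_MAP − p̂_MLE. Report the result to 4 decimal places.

MAP − MLE = -0.0274

Posterior is Beta(30, 20); MAP = (30−1)/(50−2) = 29/48 ≈ 0.60417.
MLE ignores the prior: p̂_MLE = k/n = 24/38 ≈ 0.63158.
Difference = 29/48 − 24/38 = -25/912 ≈ -0.0274.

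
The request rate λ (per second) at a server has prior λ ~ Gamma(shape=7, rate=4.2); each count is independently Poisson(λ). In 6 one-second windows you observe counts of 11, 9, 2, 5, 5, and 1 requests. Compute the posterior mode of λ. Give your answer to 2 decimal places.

λ̂_MAP = 3.82

Σxᵢ = 11+9+2+5+5+1 = 33, with n = 6.
Posterior ∝ λ^6e^(−4.2λ) · λ^33e^(−6λ) = λ^39e^(−10.2λ), i.e. Gamma(shape=40, rate=10.2).
The mode of a Gamma(a, b) with a ≥ 1 (shape–rate) is (a−1)/b = 39/10.2 ≈ 3.82.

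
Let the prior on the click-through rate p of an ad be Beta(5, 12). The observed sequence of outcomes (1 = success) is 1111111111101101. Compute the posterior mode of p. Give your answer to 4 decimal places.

p̂_MAP = 0.5806

Prior: Beta(5, 12).
Data: 14 successes in 16 trials (from the sequence). The binomial likelihood contributes p^14(1−p)^2, so the posterior is Beta(5+14, 12+2) = Beta(19, 14).
For Beta(a, b) with a, b > 1 the mode is (a−1)/(a+b−2) = 18/31 ≈ 0.5806.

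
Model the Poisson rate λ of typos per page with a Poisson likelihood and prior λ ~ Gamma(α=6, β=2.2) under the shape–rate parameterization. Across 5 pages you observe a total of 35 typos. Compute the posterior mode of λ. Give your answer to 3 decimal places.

λ̂_MAP = 5.556

Σxᵢ = 35, n = 5.
Posterior ∝ λ^5e^(−2.2λ) · λ^35e^(−5λ) = λ^40e^(−7.2λ), i.e. Gamma(shape=41, rate=7.2).
The mode of a Gamma(a, b) with a ≥ 1 (shape–rate) is (a−1)/b = 40/7.2 ≈ 5.556.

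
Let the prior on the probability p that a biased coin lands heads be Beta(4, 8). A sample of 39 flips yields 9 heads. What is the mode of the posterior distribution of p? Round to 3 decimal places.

Prior: Beta(4, 8).
Data: 9 successes in 39 trials. The binomial likelihood contributes p^9(1−p)^30, so the posterior is Beta(4+9, 8+30) = Beta(13, 38).
For Beta(a, b) with a, b > 1 the mode is (a−1)/(a+b−2) = 12/49 ≈ 0.245.

p̂_MAP = 0.245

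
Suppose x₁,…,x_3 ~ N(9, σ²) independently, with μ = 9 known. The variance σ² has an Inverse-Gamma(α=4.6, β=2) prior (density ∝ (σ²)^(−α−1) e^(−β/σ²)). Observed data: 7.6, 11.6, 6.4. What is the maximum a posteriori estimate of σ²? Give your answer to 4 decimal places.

σ̂²_MAP = 1.3718

Sum of squared deviations about the known mean: SS = (7.6−9)² + (11.6−9)² + (6.4−9)² = 15.48.
The Normal likelihood contributes (σ²)^(−n/2) exp(−SS/(2σ²)), so the posterior is Inverse-Gamma(α + n/2, β + SS/2) = Inverse-Gamma(6.1, 9.74).
The mode of Inverse-Gamma(a, b) is b/(a+1) = 9.74/7.1 ≈ 1.3718.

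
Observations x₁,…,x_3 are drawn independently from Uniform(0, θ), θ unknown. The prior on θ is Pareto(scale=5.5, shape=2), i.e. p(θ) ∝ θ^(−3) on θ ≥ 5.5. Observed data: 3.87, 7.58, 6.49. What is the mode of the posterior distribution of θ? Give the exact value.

The Uniform(0, θ) likelihood is θ^(−n) for θ ≥ max(xᵢ), zero otherwise. Here max(xᵢ) = 7.58.
Posterior ∝ θ^(−3) · θ^(−3) = θ^(−6) on θ ≥ max(5.5, 7.58) = 7.58.
This density is strictly decreasing in θ, so the posterior mode lies at the lower boundary of the support.

θ̂_MAP = 7.58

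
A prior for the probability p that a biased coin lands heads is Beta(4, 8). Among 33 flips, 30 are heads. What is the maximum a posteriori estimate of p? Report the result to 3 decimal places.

p̂_MAP = 0.767

Prior: Beta(4, 8).
Data: 30 successes in 33 trials. The binomial likelihood contributes p^30(1−p)^3, so the posterior is Beta(4+30, 8+3) = Beta(34, 11).
For Beta(a, b) with a, b > 1 the mode is (a−1)/(a+b−2) = 33/43 ≈ 0.767.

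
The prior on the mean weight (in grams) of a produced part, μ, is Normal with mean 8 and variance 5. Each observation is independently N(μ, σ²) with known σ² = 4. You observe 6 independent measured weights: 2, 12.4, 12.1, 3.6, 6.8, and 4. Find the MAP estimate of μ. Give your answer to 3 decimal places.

n = 6; x̄ = (2 + 12.4 + 12.1 + 3.6 + 6.8 + 4)/6 = 40.9/6 = 409/60 ≈ 6.8167.
For a Normal prior and Normal likelihood with known variance, the posterior is Normal; its mode equals its mean, the precision-weighted average.
Prior precision 1/σ₀² = 1/5 = 0.2; data precision n/σ² = 6/4 = 1.5.
μ̂ = (0.2·8 + 1.5·(409/60)) / (0.2 + 1.5) = 11.825/1.7 = 473/68 ≈ 6.956.

μ̂_MAP = 6.956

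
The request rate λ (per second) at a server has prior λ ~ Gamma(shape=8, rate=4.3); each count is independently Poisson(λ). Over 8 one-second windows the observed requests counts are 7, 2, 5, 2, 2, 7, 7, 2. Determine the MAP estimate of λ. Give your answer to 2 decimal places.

λ̂_MAP = 3.33

Σxᵢ = 7+2+5+2+2+7+7+2 = 34, with n = 8.
Posterior ∝ λ^7e^(−4.3λ) · λ^34e^(−8λ) = λ^41e^(−12.3λ), i.e. Gamma(shape=42, rate=12.3).
The mode of a Gamma(a, b) with a ≥ 1 (shape–rate) is (a−1)/b = 41/12.3 ≈ 3.33.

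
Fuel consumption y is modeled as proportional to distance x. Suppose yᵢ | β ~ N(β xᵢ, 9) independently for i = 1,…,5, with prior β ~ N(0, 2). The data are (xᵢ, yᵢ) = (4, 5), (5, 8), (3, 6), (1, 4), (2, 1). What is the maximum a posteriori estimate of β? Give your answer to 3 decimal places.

β̂_MAP = 1.412

log p(β | y) = −Σ(yᵢ − βxᵢ)²/(2·9) − β²/(2·2) + const.
Setting the derivative to zero: Σxᵢ(yᵢ − βxᵢ)/9 − β/2 = 0, so β = Σxᵢyᵢ / (Σxᵢ² + σ²/τ²).
Σxᵢyᵢ = 4·5 + 5·8 + 3·6 + 1·4 + 2·1 = 84; Σxᵢ² = 55; σ²/τ² = 4.5.
β̂_MAP = 84 / (55 + 4.5) = 84/59.5 ≈ 1.412.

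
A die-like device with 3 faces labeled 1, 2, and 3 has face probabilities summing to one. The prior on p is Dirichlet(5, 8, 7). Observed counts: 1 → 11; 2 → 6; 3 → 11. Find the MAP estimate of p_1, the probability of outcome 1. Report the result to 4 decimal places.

The posterior is Dirichlet(αᵢ + nᵢ) = Dirichlet(16, 14, 18).
For a Dirichlet(a₁,…,a_K) with all aᵢ > 1, the mode has j-th component (aⱼ − 1)/(Σaᵢ − K).
Here Σaᵢ = 48 and K = 3, so p_1 = (16 − 1)/(48 − 3) = 15/45 ≈ 0.3333.

MAP estimate: 0.3333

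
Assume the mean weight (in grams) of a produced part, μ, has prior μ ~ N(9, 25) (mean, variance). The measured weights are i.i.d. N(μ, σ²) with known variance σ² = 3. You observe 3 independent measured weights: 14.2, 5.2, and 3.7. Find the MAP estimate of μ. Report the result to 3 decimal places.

μ̂_MAP = 7.750

n = 3; x̄ = (14.2 + 5.2 + 3.7)/3 = 23.1/3 = 7.7.
For a Normal prior and Normal likelihood with known variance, the posterior is Normal; its mode equals its mean, the precision-weighted average.
Prior precision 1/σ₀² = 1/25 = 0.04; data precision n/σ² = 3/3 = 1.
μ̂ = (0.04·9 + 1·7.7) / (0.04 + 1) = 8.06/1.04 = 7.750.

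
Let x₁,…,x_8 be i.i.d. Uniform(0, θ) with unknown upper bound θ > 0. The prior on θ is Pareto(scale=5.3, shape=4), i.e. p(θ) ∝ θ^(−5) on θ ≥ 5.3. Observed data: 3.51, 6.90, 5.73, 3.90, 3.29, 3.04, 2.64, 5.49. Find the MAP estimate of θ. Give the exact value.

θ̂_MAP = 6.90

The Uniform(0, θ) likelihood is θ^(−n) for θ ≥ max(xᵢ), zero otherwise. Here max(xᵢ) = 6.90.
Posterior ∝ θ^(−5) · θ^(−8) = θ^(−13) on θ ≥ max(5.3, 6.90) = 6.90.
This density is strictly decreasing in θ, so the posterior mode lies at the lower boundary of the support.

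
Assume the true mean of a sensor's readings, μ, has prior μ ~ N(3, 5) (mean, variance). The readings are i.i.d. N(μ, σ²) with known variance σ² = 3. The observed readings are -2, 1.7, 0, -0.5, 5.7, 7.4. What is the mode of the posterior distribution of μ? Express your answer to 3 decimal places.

n = 6; x̄ = ((-2) + 1.7 + 0 + (-0.5) + 5.7 + 7.4)/6 = 12.3/6 = 2.05.
For a Normal prior and Normal likelihood with known variance, the posterior is Normal; its mode equals its mean, the precision-weighted average.
Prior precision 1/σ₀² = 1/5 = 0.2; data precision n/σ² = 6/3 = 2.
μ̂ = (0.2·3 + 2·2.05) / (0.2 + 2) = 4.7/2.2 = 47/22 ≈ 2.136.

μ̂_MAP = 2.136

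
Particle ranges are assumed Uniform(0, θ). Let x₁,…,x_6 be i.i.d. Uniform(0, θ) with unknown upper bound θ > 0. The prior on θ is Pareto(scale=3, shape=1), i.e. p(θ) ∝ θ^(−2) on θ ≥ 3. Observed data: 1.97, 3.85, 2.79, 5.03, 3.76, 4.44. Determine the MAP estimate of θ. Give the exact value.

The Uniform(0, θ) likelihood is θ^(−n) for θ ≥ max(xᵢ), zero otherwise. Here max(xᵢ) = 5.03.
Posterior ∝ θ^(−2) · θ^(−6) = θ^(−8) on θ ≥ max(3, 5.03) = 5.03.
This density is strictly decreasing in θ, so the posterior mode lies at the lower boundary of the support.

θ̂_MAP = 5.03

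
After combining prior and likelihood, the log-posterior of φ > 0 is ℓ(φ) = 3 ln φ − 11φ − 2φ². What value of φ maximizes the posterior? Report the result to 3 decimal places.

φ̂_MAP = 0.250

ℓ'(φ) = 3/φ − 11 − 4φ. Setting this to zero and multiplying by φ: 4φ² + 11φ − 3 = 0.
φ = (−11 + √(11² + 4·4·3)) / (2·4) = (−11 + √169) / 8 = (−11 + 13)/8 = 1/4.
ℓ''(φ) = −3/φ² − 4 < 0, confirming a maximum.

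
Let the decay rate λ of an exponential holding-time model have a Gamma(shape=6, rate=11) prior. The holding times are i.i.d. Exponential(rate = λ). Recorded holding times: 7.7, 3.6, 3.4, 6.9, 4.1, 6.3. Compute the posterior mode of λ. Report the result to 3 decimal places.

The Exponential(rate=λ) likelihood is ∝ λ^n e^(−λΣtᵢ). Here n = 6 and Σtᵢ = 7.7 + 3.6 + 3.4 + 6.9 + 4.1 + 6.3 = 32.
Posterior ∝ λ^5e^(−11λ) · λ^6e^(−32λ) = λ^11e^(−43λ), i.e. Gamma(12, 43).
Mode = (a−1)/b = 11/43 ≈ 0.256.

λ̂_MAP = 0.256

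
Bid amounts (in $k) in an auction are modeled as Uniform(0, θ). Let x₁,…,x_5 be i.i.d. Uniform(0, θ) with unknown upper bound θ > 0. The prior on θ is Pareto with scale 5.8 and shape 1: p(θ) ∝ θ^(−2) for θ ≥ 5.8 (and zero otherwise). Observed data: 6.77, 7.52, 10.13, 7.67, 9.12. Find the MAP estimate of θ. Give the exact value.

The Uniform(0, θ) likelihood is θ^(−n) for θ ≥ max(xᵢ), zero otherwise. Here max(xᵢ) = 10.13.
Posterior ∝ θ^(−2) · θ^(−5) = θ^(−7) on θ ≥ max(5.8, 10.13) = 10.13.
This density is strictly decreasing in θ, so the posterior mode lies at the lower boundary of the support.

θ̂_MAP = 10.13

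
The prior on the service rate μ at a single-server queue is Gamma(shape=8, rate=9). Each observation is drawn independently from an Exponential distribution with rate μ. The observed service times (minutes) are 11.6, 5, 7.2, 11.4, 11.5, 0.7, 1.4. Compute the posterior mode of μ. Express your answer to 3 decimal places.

μ̂_MAP = 0.242

The Exponential(rate=μ) likelihood is ∝ μ^n e^(−μΣtᵢ). Here n = 7 and Σtᵢ = 11.6 + 5 + 7.2 + 11.4 + 11.5 + 0.7 + 1.4 = 48.8.
Posterior ∝ μ^7e^(−9μ) · μ^7e^(−48.8μ) = μ^14e^(−57.8μ), i.e. Gamma(15, 57.8).
Mode = (a−1)/b = 14/57.8 ≈ 0.242.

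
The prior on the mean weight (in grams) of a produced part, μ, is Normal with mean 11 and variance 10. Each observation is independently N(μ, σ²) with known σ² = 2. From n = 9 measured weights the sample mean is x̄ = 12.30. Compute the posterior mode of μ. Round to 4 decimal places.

n = 9, x̄ = 12.30.
For a Normal prior and Normal likelihood with known variance, the posterior is Normal; its mode equals its mean, the precision-weighted average.
Prior precision 1/σ₀² = 1/10 = 0.1; data precision n/σ² = 9/2 = 4.5.
μ̂ = (0.1·11 + 4.5·12.3) / (0.1 + 4.5) = 56.45/4.6 = 1129/92 ≈ 12.2717.

μ̂_MAP = 12.2717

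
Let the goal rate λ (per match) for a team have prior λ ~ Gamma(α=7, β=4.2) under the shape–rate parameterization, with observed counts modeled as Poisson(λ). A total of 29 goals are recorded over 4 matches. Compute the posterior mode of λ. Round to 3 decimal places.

Σxᵢ = 29, n = 4.
Posterior ∝ λ^6e^(−4.2λ) · λ^29e^(−4λ) = λ^35e^(−8.2λ), i.e. Gamma(shape=36, rate=8.2).
The mode of a Gamma(a, b) with a ≥ 1 (shape–rate) is (a−1)/b = 35/8.2 ≈ 4.268.

λ̂_MAP = 4.268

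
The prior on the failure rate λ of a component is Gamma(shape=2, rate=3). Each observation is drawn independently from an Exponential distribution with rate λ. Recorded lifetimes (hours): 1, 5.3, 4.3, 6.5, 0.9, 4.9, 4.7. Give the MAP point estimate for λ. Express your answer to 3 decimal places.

The Exponential(rate=λ) likelihood is ∝ λ^n e^(−λΣtᵢ). Here n = 7 and Σtᵢ = 1 + 5.3 + 4.3 + 6.5 + 0.9 + 4.9 + 4.7 = 27.6.
Posterior ∝ λe^(−3λ) · λ^7e^(−27.6λ) = λ^8e^(−30.6λ), i.e. Gamma(9, 30.6).
Mode = (a−1)/b = 8/30.6 ≈ 0.261.

λ̂_MAP = 0.261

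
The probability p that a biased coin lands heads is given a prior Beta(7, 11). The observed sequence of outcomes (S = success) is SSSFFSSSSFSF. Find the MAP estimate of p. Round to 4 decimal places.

p̂_MAP = 0.5000

Prior: Beta(7, 11).
Data: 8 successes in 12 trials (from the sequence). The binomial likelihood contributes p^8(1−p)^4, so the posterior is Beta(7+8, 11+4) = Beta(15, 15).
For Beta(a, b) with a, b > 1 the mode is (a−1)/(a+b−2) = 14/28 ≈ 0.5000.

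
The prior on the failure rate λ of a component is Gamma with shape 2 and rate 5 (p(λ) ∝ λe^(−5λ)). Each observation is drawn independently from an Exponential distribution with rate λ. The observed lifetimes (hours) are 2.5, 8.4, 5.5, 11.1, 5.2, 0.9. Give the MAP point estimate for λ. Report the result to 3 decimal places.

λ̂_MAP = 0.181

The Exponential(rate=λ) likelihood is ∝ λ^n e^(−λΣtᵢ). Here n = 6 and Σtᵢ = 2.5 + 8.4 + 5.5 + 11.1 + 5.2 + 0.9 = 33.6.
Posterior ∝ λe^(−5λ) · λ^6e^(−33.6λ) = λ^7e^(−38.6λ), i.e. Gamma(8, 38.6).
Mode = (a−1)/b = 7/38.6 ≈ 0.181.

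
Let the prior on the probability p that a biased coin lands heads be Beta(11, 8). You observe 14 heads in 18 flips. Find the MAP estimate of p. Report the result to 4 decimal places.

p̂_MAP = 0.6857

Prior: Beta(11, 8).
Data: 14 successes in 18 trials. The binomial likelihood contributes p^14(1−p)^4, so the posterior is Beta(11+14, 8+4) = Beta(25, 12).
For Beta(a, b) with a, b > 1 the mode is (a−1)/(a+b−2) = 24/35 ≈ 0.6857.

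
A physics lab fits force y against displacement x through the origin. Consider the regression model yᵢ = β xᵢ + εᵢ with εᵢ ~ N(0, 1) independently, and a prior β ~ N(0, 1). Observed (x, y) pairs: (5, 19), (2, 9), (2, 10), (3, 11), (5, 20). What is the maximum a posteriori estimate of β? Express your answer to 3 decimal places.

β̂_MAP = 3.912

log p(β | y) = −Σ(yᵢ − βxᵢ)²/(2·1) − β²/(2·1) + const.
Setting the derivative to zero: Σxᵢ(yᵢ − βxᵢ)/1 − β/1 = 0, so β = Σxᵢyᵢ / (Σxᵢ² + σ²/τ²).
Σxᵢyᵢ = 5·19 + 2·9 + 2·10 + 3·11 + 5·20 = 266; Σxᵢ² = 67; σ²/τ² = 1.
β̂_MAP = 266 / (67 + 1) = 266/68 ≈ 3.912.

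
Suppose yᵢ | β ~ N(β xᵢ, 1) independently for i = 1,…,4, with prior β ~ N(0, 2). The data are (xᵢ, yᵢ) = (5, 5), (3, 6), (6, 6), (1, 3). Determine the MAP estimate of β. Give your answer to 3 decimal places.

β̂_MAP = 1.147

log p(β | y) = −Σ(yᵢ − βxᵢ)²/(2·1) − β²/(2·2) + const.
Setting the derivative to zero: Σxᵢ(yᵢ − βxᵢ)/1 − β/2 = 0, so β = Σxᵢyᵢ / (Σxᵢ² + σ²/τ²).
Σxᵢyᵢ = 5·5 + 3·6 + 6·6 + 1·3 = 82; Σxᵢ² = 71; σ²/τ² = 0.5.
β̂_MAP = 82 / (71 + 0.5) = 82/71.5 ≈ 1.147.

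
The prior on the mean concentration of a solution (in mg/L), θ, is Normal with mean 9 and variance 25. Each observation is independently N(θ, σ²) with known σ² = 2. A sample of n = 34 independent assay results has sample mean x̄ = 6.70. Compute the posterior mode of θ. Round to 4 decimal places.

n = 34, x̄ = 6.70.
For a Normal prior and Normal likelihood with known variance, the posterior is Normal; its mode equals its mean, the precision-weighted average.
Prior precision 1/σ₀² = 1/25 = 0.04; data precision n/σ² = 34/2 = 17.
θ̂ = (0.04·9 + 17·6.7) / (0.04 + 17) = 114.26/17.04 = 5713/852 ≈ 6.7054.

θ̂_MAP = 6.7054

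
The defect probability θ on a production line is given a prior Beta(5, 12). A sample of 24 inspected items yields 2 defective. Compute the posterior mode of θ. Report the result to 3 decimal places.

θ̂_MAP = 0.154

Prior: Beta(5, 12).
Data: 2 successes in 24 trials. The binomial likelihood contributes θ^2(1−θ)^22, so the posterior is Beta(5+2, 12+22) = Beta(7, 34).
For Beta(a, b) with a, b > 1 the mode is (a−1)/(a+b−2) = 6/39 ≈ 0.154.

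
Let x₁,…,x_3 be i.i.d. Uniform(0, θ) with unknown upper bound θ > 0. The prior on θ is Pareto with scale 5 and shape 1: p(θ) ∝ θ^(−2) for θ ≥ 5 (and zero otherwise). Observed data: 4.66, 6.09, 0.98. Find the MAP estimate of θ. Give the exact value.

The Uniform(0, θ) likelihood is θ^(−n) for θ ≥ max(xᵢ), zero otherwise. Here max(xᵢ) = 6.09.
Posterior ∝ θ^(−2) · θ^(−3) = θ^(−5) on θ ≥ max(5, 6.09) = 6.09.
This density is strictly decreasing in θ, so the posterior mode lies at the lower boundary of the support.

θ̂_MAP = 6.09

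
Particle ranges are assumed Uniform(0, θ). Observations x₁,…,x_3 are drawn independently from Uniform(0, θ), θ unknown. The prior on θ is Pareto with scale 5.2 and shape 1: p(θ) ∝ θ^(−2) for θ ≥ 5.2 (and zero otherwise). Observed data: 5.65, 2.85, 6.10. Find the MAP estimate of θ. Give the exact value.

The Uniform(0, θ) likelihood is θ^(−n) for θ ≥ max(xᵢ), zero otherwise. Here max(xᵢ) = 6.10.
Posterior ∝ θ^(−2) · θ^(−3) = θ^(−5) on θ ≥ max(5.2, 6.10) = 6.10.
This density is strictly decreasing in θ, so the posterior mode lies at the lower boundary of the support.

θ̂_MAP = 6.10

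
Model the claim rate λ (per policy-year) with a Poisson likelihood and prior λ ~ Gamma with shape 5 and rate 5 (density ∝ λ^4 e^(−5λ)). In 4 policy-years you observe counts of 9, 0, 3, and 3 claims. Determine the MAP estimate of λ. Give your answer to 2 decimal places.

λ̂_MAP = 2.11

Σxᵢ = 9+0+3+3 = 15, with n = 4.
Posterior ∝ λ^4e^(−5λ) · λ^15e^(−4λ) = λ^19e^(−9λ), i.e. Gamma(shape=20, rate=9).
The mode of a Gamma(a, b) with a ≥ 1 (shape–rate) is (a−1)/b = 19/9 ≈ 2.11.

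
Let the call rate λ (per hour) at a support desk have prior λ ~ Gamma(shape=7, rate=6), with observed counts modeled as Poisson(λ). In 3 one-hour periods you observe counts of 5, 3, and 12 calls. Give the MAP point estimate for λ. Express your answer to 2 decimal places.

λ̂_MAP = 2.89

Σxᵢ = 5+3+12 = 20, with n = 3.
Posterior ∝ λ^6e^(−6λ) · λ^20e^(−3λ) = λ^26e^(−9λ), i.e. Gamma(shape=27, rate=9).
The mode of a Gamma(a, b) with a ≥ 1 (shape–rate) is (a−1)/b = 26/9 ≈ 2.89.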